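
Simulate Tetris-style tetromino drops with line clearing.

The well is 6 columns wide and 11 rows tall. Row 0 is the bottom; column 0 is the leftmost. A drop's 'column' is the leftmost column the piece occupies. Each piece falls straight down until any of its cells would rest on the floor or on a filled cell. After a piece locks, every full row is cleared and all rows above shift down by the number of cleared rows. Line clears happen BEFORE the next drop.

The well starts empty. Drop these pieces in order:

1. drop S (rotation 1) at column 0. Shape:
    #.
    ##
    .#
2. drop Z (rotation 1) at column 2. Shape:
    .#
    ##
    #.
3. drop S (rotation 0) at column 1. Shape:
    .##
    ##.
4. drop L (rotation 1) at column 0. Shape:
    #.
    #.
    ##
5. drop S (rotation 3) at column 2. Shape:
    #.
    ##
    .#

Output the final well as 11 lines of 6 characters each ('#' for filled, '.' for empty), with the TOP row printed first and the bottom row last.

Drop 1: S rot1 at col 0 lands with bottom-row=0; cleared 0 line(s) (total 0); column heights now [3 2 0 0 0 0], max=3
Drop 2: Z rot1 at col 2 lands with bottom-row=0; cleared 0 line(s) (total 0); column heights now [3 2 2 3 0 0], max=3
Drop 3: S rot0 at col 1 lands with bottom-row=2; cleared 0 line(s) (total 0); column heights now [3 3 4 4 0 0], max=4
Drop 4: L rot1 at col 0 lands with bottom-row=3; cleared 0 line(s) (total 0); column heights now [6 4 4 4 0 0], max=6
Drop 5: S rot3 at col 2 lands with bottom-row=4; cleared 0 line(s) (total 0); column heights now [6 4 7 6 0 0], max=7

Answer: ......
......
......
......
..#...
#.##..
#..#..
####..
####..
####..
.##...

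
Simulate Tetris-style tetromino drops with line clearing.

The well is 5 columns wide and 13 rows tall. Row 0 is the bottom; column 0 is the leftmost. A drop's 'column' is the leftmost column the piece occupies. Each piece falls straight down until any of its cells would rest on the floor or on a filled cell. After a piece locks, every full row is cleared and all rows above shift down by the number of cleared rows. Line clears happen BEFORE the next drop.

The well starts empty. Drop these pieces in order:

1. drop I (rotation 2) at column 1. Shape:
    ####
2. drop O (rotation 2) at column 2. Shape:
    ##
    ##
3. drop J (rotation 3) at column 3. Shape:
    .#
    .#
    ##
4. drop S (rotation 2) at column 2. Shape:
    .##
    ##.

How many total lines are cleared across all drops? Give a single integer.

Drop 1: I rot2 at col 1 lands with bottom-row=0; cleared 0 line(s) (total 0); column heights now [0 1 1 1 1], max=1
Drop 2: O rot2 at col 2 lands with bottom-row=1; cleared 0 line(s) (total 0); column heights now [0 1 3 3 1], max=3
Drop 3: J rot3 at col 3 lands with bottom-row=3; cleared 0 line(s) (total 0); column heights now [0 1 3 4 6], max=6
Drop 4: S rot2 at col 2 lands with bottom-row=5; cleared 0 line(s) (total 0); column heights now [0 1 6 7 7], max=7

Answer: 0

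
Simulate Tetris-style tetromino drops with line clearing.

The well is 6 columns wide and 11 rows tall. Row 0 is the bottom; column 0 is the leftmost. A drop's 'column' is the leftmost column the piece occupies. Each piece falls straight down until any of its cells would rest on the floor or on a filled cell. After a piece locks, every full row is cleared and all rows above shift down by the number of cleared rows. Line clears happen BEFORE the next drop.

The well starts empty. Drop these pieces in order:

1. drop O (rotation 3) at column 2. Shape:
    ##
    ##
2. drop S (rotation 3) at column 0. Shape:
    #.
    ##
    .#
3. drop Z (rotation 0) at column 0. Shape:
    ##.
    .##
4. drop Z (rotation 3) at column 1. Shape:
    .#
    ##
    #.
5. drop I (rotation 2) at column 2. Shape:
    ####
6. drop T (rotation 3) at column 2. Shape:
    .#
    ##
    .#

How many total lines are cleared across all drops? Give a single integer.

Drop 1: O rot3 at col 2 lands with bottom-row=0; cleared 0 line(s) (total 0); column heights now [0 0 2 2 0 0], max=2
Drop 2: S rot3 at col 0 lands with bottom-row=0; cleared 0 line(s) (total 0); column heights now [3 2 2 2 0 0], max=3
Drop 3: Z rot0 at col 0 lands with bottom-row=2; cleared 0 line(s) (total 0); column heights now [4 4 3 2 0 0], max=4
Drop 4: Z rot3 at col 1 lands with bottom-row=4; cleared 0 line(s) (total 0); column heights now [4 6 7 2 0 0], max=7
Drop 5: I rot2 at col 2 lands with bottom-row=7; cleared 0 line(s) (total 0); column heights now [4 6 8 8 8 8], max=8
Drop 6: T rot3 at col 2 lands with bottom-row=8; cleared 0 line(s) (total 0); column heights now [4 6 10 11 8 8], max=11

Answer: 0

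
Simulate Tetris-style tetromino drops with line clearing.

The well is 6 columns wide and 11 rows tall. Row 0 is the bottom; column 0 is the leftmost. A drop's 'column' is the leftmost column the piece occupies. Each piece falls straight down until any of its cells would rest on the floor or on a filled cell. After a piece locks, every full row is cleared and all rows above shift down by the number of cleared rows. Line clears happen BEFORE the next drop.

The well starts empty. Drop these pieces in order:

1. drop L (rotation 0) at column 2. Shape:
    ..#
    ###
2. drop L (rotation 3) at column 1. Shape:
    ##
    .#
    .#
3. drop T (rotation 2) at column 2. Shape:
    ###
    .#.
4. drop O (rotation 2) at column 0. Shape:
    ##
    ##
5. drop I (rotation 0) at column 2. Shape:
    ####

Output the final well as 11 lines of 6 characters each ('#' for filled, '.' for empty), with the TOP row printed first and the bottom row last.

Drop 1: L rot0 at col 2 lands with bottom-row=0; cleared 0 line(s) (total 0); column heights now [0 0 1 1 2 0], max=2
Drop 2: L rot3 at col 1 lands with bottom-row=1; cleared 0 line(s) (total 0); column heights now [0 4 4 1 2 0], max=4
Drop 3: T rot2 at col 2 lands with bottom-row=3; cleared 0 line(s) (total 0); column heights now [0 4 5 5 5 0], max=5
Drop 4: O rot2 at col 0 lands with bottom-row=4; cleared 0 line(s) (total 0); column heights now [6 6 5 5 5 0], max=6
Drop 5: I rot0 at col 2 lands with bottom-row=5; cleared 1 line(s) (total 1); column heights now [5 5 5 5 5 0], max=5

Answer: ......
......
......
......
......
......
#####.
.###..
..#...
..#.#.
..###.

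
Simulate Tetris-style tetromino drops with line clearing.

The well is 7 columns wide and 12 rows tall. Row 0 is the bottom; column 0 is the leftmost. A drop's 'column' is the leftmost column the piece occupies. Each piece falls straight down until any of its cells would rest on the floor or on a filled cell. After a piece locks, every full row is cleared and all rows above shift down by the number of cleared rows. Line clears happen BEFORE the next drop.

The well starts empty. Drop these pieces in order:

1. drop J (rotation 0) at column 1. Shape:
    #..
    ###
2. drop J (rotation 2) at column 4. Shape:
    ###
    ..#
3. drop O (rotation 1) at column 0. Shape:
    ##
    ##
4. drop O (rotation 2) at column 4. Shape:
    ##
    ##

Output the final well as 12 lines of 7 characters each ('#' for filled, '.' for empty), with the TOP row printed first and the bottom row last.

Answer: .......
.......
.......
.......
.......
.......
.......
.......
##..##.
##..##.
.#..###
.###..#

Derivation:
Drop 1: J rot0 at col 1 lands with bottom-row=0; cleared 0 line(s) (total 0); column heights now [0 2 1 1 0 0 0], max=2
Drop 2: J rot2 at col 4 lands with bottom-row=0; cleared 0 line(s) (total 0); column heights now [0 2 1 1 2 2 2], max=2
Drop 3: O rot1 at col 0 lands with bottom-row=2; cleared 0 line(s) (total 0); column heights now [4 4 1 1 2 2 2], max=4
Drop 4: O rot2 at col 4 lands with bottom-row=2; cleared 0 line(s) (total 0); column heights now [4 4 1 1 4 4 2], max=4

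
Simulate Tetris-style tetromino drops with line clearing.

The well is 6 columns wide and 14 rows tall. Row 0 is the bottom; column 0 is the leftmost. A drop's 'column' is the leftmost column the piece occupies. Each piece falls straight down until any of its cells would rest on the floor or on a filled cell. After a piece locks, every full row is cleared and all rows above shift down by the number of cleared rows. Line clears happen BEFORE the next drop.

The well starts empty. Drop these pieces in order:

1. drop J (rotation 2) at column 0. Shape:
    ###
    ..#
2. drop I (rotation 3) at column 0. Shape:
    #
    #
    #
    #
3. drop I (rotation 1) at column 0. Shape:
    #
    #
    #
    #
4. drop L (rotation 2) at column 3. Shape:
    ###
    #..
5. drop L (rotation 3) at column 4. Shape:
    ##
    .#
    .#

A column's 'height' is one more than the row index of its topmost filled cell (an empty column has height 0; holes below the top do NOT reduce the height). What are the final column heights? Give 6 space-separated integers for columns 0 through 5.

Drop 1: J rot2 at col 0 lands with bottom-row=0; cleared 0 line(s) (total 0); column heights now [2 2 2 0 0 0], max=2
Drop 2: I rot3 at col 0 lands with bottom-row=2; cleared 0 line(s) (total 0); column heights now [6 2 2 0 0 0], max=6
Drop 3: I rot1 at col 0 lands with bottom-row=6; cleared 0 line(s) (total 0); column heights now [10 2 2 0 0 0], max=10
Drop 4: L rot2 at col 3 lands with bottom-row=0; cleared 1 line(s) (total 1); column heights now [9 0 1 1 0 0], max=9
Drop 5: L rot3 at col 4 lands with bottom-row=0; cleared 0 line(s) (total 1); column heights now [9 0 1 1 3 3], max=9

Answer: 9 0 1 1 3 3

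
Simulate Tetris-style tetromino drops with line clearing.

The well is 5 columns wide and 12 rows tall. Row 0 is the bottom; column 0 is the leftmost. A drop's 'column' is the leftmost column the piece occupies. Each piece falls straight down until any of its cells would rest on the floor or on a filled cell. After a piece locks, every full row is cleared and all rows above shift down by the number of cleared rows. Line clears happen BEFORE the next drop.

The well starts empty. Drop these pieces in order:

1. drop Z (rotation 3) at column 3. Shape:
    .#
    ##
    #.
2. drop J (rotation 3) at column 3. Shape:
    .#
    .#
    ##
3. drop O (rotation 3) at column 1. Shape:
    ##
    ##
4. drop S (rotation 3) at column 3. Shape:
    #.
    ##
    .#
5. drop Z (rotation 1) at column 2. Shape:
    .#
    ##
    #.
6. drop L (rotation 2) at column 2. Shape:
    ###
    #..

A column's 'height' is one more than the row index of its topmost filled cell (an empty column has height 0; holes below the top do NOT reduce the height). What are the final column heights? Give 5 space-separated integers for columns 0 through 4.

Drop 1: Z rot3 at col 3 lands with bottom-row=0; cleared 0 line(s) (total 0); column heights now [0 0 0 2 3], max=3
Drop 2: J rot3 at col 3 lands with bottom-row=3; cleared 0 line(s) (total 0); column heights now [0 0 0 4 6], max=6
Drop 3: O rot3 at col 1 lands with bottom-row=0; cleared 0 line(s) (total 0); column heights now [0 2 2 4 6], max=6
Drop 4: S rot3 at col 3 lands with bottom-row=6; cleared 0 line(s) (total 0); column heights now [0 2 2 9 8], max=9
Drop 5: Z rot1 at col 2 lands with bottom-row=8; cleared 0 line(s) (total 0); column heights now [0 2 10 11 8], max=11
Drop 6: L rot2 at col 2 lands with bottom-row=10; cleared 0 line(s) (total 0); column heights now [0 2 12 12 12], max=12

Answer: 0 2 12 12 12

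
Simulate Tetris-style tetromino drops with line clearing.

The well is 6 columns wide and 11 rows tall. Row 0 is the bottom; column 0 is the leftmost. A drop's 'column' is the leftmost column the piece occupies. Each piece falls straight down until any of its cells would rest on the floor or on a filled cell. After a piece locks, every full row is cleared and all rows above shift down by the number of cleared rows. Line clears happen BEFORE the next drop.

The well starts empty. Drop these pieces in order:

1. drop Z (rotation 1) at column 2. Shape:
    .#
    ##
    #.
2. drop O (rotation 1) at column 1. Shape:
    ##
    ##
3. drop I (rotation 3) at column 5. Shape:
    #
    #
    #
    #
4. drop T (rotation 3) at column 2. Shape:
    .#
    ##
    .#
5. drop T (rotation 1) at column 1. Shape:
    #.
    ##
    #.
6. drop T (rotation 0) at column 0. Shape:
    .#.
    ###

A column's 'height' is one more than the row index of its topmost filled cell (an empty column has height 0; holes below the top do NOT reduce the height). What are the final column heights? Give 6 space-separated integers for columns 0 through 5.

Answer: 8 9 8 6 0 4

Derivation:
Drop 1: Z rot1 at col 2 lands with bottom-row=0; cleared 0 line(s) (total 0); column heights now [0 0 2 3 0 0], max=3
Drop 2: O rot1 at col 1 lands with bottom-row=2; cleared 0 line(s) (total 0); column heights now [0 4 4 3 0 0], max=4
Drop 3: I rot3 at col 5 lands with bottom-row=0; cleared 0 line(s) (total 0); column heights now [0 4 4 3 0 4], max=4
Drop 4: T rot3 at col 2 lands with bottom-row=3; cleared 0 line(s) (total 0); column heights now [0 4 5 6 0 4], max=6
Drop 5: T rot1 at col 1 lands with bottom-row=4; cleared 0 line(s) (total 0); column heights now [0 7 6 6 0 4], max=7
Drop 6: T rot0 at col 0 lands with bottom-row=7; cleared 0 line(s) (total 0); column heights now [8 9 8 6 0 4], max=9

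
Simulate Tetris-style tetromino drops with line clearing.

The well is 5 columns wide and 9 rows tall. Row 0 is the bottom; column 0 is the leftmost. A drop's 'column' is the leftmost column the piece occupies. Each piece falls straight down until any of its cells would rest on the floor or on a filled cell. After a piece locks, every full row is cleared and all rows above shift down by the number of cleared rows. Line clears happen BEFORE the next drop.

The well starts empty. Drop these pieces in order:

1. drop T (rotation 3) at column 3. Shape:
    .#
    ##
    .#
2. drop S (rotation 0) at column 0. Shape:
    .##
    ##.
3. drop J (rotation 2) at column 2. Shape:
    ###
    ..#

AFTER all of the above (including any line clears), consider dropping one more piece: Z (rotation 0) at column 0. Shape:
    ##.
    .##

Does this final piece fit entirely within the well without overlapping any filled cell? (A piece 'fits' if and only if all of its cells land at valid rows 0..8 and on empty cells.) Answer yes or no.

Drop 1: T rot3 at col 3 lands with bottom-row=0; cleared 0 line(s) (total 0); column heights now [0 0 0 2 3], max=3
Drop 2: S rot0 at col 0 lands with bottom-row=0; cleared 0 line(s) (total 0); column heights now [1 2 2 2 3], max=3
Drop 3: J rot2 at col 2 lands with bottom-row=3; cleared 0 line(s) (total 0); column heights now [1 2 5 5 5], max=5
Test piece Z rot0 at col 0 (width 3): heights before test = [1 2 5 5 5]; fits = True

Answer: yes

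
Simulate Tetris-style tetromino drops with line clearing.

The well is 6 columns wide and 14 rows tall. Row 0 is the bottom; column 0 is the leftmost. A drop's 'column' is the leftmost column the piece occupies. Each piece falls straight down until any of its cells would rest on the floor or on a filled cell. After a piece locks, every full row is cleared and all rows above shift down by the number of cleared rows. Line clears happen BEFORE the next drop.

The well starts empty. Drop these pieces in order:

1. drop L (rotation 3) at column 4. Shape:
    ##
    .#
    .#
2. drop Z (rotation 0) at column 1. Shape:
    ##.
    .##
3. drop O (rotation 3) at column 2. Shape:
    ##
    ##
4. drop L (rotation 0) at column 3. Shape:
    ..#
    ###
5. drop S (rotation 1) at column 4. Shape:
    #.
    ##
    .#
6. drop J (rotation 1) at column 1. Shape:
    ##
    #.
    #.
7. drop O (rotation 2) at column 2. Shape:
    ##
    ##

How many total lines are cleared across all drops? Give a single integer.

Answer: 0

Derivation:
Drop 1: L rot3 at col 4 lands with bottom-row=0; cleared 0 line(s) (total 0); column heights now [0 0 0 0 3 3], max=3
Drop 2: Z rot0 at col 1 lands with bottom-row=0; cleared 0 line(s) (total 0); column heights now [0 2 2 1 3 3], max=3
Drop 3: O rot3 at col 2 lands with bottom-row=2; cleared 0 line(s) (total 0); column heights now [0 2 4 4 3 3], max=4
Drop 4: L rot0 at col 3 lands with bottom-row=4; cleared 0 line(s) (total 0); column heights now [0 2 4 5 5 6], max=6
Drop 5: S rot1 at col 4 lands with bottom-row=6; cleared 0 line(s) (total 0); column heights now [0 2 4 5 9 8], max=9
Drop 6: J rot1 at col 1 lands with bottom-row=2; cleared 0 line(s) (total 0); column heights now [0 5 5 5 9 8], max=9
Drop 7: O rot2 at col 2 lands with bottom-row=5; cleared 0 line(s) (total 0); column heights now [0 5 7 7 9 8], max=9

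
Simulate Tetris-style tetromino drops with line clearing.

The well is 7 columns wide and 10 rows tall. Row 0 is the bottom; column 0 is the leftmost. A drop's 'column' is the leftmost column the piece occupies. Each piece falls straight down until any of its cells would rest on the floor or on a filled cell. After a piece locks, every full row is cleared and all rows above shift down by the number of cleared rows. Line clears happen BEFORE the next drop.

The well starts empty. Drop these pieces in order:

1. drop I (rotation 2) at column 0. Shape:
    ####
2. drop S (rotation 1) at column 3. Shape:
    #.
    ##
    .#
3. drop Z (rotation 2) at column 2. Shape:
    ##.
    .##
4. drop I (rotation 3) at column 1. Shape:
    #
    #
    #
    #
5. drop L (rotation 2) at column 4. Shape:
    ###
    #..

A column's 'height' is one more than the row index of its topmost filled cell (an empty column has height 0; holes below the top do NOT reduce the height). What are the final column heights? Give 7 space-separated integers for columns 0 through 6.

Drop 1: I rot2 at col 0 lands with bottom-row=0; cleared 0 line(s) (total 0); column heights now [1 1 1 1 0 0 0], max=1
Drop 2: S rot1 at col 3 lands with bottom-row=0; cleared 0 line(s) (total 0); column heights now [1 1 1 3 2 0 0], max=3
Drop 3: Z rot2 at col 2 lands with bottom-row=3; cleared 0 line(s) (total 0); column heights now [1 1 5 5 4 0 0], max=5
Drop 4: I rot3 at col 1 lands with bottom-row=1; cleared 0 line(s) (total 0); column heights now [1 5 5 5 4 0 0], max=5
Drop 5: L rot2 at col 4 lands with bottom-row=4; cleared 0 line(s) (total 0); column heights now [1 5 5 5 6 6 6], max=6

Answer: 1 5 5 5 6 6 6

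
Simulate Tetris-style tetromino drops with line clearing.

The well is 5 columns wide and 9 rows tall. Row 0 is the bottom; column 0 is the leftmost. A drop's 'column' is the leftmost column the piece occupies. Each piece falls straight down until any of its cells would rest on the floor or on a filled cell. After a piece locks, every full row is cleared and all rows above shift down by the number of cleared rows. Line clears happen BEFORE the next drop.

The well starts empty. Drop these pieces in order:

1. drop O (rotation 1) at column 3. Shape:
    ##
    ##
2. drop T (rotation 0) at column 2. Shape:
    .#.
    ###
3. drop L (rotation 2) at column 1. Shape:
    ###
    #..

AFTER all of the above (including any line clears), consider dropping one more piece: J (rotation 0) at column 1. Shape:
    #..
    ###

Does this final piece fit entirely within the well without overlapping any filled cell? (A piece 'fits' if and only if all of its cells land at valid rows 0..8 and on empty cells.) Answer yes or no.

Drop 1: O rot1 at col 3 lands with bottom-row=0; cleared 0 line(s) (total 0); column heights now [0 0 0 2 2], max=2
Drop 2: T rot0 at col 2 lands with bottom-row=2; cleared 0 line(s) (total 0); column heights now [0 0 3 4 3], max=4
Drop 3: L rot2 at col 1 lands with bottom-row=3; cleared 0 line(s) (total 0); column heights now [0 5 5 5 3], max=5
Test piece J rot0 at col 1 (width 3): heights before test = [0 5 5 5 3]; fits = True

Answer: yes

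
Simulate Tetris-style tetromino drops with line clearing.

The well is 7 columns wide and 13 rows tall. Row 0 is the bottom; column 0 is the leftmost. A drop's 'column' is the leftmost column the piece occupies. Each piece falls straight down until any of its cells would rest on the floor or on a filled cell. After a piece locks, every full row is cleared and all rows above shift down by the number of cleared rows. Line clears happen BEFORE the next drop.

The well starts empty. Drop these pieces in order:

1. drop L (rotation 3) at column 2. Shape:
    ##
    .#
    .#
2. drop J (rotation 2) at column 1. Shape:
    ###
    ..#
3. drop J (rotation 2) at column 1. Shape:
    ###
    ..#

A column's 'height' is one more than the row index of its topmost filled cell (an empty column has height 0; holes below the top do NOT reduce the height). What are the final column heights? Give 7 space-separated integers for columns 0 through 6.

Drop 1: L rot3 at col 2 lands with bottom-row=0; cleared 0 line(s) (total 0); column heights now [0 0 3 3 0 0 0], max=3
Drop 2: J rot2 at col 1 lands with bottom-row=3; cleared 0 line(s) (total 0); column heights now [0 5 5 5 0 0 0], max=5
Drop 3: J rot2 at col 1 lands with bottom-row=5; cleared 0 line(s) (total 0); column heights now [0 7 7 7 0 0 0], max=7

Answer: 0 7 7 7 0 0 0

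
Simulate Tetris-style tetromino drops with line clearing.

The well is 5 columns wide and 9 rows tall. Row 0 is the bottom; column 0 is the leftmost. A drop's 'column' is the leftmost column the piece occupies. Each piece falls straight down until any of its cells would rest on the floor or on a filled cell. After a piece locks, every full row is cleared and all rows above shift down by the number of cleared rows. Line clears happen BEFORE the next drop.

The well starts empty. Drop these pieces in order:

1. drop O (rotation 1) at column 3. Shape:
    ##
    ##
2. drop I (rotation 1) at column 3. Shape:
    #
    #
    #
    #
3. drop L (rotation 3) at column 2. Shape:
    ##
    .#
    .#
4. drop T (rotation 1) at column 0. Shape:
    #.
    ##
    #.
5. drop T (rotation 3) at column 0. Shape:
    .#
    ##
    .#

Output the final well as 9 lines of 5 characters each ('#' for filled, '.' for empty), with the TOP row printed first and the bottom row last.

Drop 1: O rot1 at col 3 lands with bottom-row=0; cleared 0 line(s) (total 0); column heights now [0 0 0 2 2], max=2
Drop 2: I rot1 at col 3 lands with bottom-row=2; cleared 0 line(s) (total 0); column heights now [0 0 0 6 2], max=6
Drop 3: L rot3 at col 2 lands with bottom-row=6; cleared 0 line(s) (total 0); column heights now [0 0 9 9 2], max=9
Drop 4: T rot1 at col 0 lands with bottom-row=0; cleared 0 line(s) (total 0); column heights now [3 2 9 9 2], max=9
Drop 5: T rot3 at col 0 lands with bottom-row=2; cleared 0 line(s) (total 0); column heights now [4 5 9 9 2], max=9

Answer: ..##.
...#.
...#.
...#.
.#.#.
##.#.
##.#.
##.##
#..##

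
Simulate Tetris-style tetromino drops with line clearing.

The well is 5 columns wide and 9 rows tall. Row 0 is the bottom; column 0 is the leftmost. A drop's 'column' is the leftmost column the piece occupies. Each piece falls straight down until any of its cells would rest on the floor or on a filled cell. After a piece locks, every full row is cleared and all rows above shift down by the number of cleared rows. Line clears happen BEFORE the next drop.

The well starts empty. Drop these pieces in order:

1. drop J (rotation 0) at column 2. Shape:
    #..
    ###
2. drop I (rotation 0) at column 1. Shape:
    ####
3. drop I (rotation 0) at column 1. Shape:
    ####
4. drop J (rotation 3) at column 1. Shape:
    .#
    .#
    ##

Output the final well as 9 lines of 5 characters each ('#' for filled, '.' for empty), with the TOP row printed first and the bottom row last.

Drop 1: J rot0 at col 2 lands with bottom-row=0; cleared 0 line(s) (total 0); column heights now [0 0 2 1 1], max=2
Drop 2: I rot0 at col 1 lands with bottom-row=2; cleared 0 line(s) (total 0); column heights now [0 3 3 3 3], max=3
Drop 3: I rot0 at col 1 lands with bottom-row=3; cleared 0 line(s) (total 0); column heights now [0 4 4 4 4], max=4
Drop 4: J rot3 at col 1 lands with bottom-row=4; cleared 0 line(s) (total 0); column heights now [0 5 7 4 4], max=7

Answer: .....
.....
..#..
..#..
.##..
.####
.####
..#..
..###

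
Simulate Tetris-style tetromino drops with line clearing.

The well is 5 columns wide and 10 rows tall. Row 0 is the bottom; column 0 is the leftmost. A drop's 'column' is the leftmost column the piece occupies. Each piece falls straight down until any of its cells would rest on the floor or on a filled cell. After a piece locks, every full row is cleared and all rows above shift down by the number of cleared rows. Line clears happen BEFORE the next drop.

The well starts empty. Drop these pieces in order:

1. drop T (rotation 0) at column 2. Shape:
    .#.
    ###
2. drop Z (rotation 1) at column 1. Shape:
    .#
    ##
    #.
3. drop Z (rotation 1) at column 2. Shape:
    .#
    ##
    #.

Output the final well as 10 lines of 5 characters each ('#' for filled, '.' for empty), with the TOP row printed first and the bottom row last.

Answer: .....
.....
.....
.....
...#.
..##.
..#..
..#..
.###.
.####

Derivation:
Drop 1: T rot0 at col 2 lands with bottom-row=0; cleared 0 line(s) (total 0); column heights now [0 0 1 2 1], max=2
Drop 2: Z rot1 at col 1 lands with bottom-row=0; cleared 0 line(s) (total 0); column heights now [0 2 3 2 1], max=3
Drop 3: Z rot1 at col 2 lands with bottom-row=3; cleared 0 line(s) (total 0); column heights now [0 2 5 6 1], max=6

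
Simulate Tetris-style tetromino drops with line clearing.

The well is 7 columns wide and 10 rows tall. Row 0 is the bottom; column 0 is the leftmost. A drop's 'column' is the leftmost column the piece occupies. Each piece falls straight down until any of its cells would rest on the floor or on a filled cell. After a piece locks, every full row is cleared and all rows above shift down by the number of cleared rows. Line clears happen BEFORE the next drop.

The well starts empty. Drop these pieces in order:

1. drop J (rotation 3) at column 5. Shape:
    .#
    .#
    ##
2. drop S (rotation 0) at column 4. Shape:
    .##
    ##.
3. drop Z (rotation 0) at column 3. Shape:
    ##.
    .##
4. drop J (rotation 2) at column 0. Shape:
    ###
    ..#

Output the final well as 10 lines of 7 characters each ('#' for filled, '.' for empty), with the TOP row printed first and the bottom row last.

Drop 1: J rot3 at col 5 lands with bottom-row=0; cleared 0 line(s) (total 0); column heights now [0 0 0 0 0 1 3], max=3
Drop 2: S rot0 at col 4 lands with bottom-row=2; cleared 0 line(s) (total 0); column heights now [0 0 0 0 3 4 4], max=4
Drop 3: Z rot0 at col 3 lands with bottom-row=4; cleared 0 line(s) (total 0); column heights now [0 0 0 6 6 5 4], max=6
Drop 4: J rot2 at col 0 lands with bottom-row=0; cleared 0 line(s) (total 0); column heights now [2 2 2 6 6 5 4], max=6

Answer: .......
.......
.......
.......
...##..
....##.
.....##
....###
###...#
..#..##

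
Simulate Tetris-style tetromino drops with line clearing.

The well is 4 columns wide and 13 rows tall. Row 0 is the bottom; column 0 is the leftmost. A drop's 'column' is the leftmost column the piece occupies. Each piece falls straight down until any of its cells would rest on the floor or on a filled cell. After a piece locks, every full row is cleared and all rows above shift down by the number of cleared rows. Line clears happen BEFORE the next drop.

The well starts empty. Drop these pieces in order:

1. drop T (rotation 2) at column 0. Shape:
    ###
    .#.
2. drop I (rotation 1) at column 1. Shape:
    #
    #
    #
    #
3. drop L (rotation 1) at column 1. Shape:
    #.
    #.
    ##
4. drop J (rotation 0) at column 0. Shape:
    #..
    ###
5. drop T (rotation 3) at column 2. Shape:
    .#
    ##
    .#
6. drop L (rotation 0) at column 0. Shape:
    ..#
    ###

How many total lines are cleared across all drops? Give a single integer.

Drop 1: T rot2 at col 0 lands with bottom-row=0; cleared 0 line(s) (total 0); column heights now [2 2 2 0], max=2
Drop 2: I rot1 at col 1 lands with bottom-row=2; cleared 0 line(s) (total 0); column heights now [2 6 2 0], max=6
Drop 3: L rot1 at col 1 lands with bottom-row=6; cleared 0 line(s) (total 0); column heights now [2 9 7 0], max=9
Drop 4: J rot0 at col 0 lands with bottom-row=9; cleared 0 line(s) (total 0); column heights now [11 10 10 0], max=11
Drop 5: T rot3 at col 2 lands with bottom-row=9; cleared 1 line(s) (total 1); column heights now [10 9 10 11], max=11
Drop 6: L rot0 at col 0 lands with bottom-row=10; cleared 1 line(s) (total 2); column heights now [10 9 11 10], max=11

Answer: 2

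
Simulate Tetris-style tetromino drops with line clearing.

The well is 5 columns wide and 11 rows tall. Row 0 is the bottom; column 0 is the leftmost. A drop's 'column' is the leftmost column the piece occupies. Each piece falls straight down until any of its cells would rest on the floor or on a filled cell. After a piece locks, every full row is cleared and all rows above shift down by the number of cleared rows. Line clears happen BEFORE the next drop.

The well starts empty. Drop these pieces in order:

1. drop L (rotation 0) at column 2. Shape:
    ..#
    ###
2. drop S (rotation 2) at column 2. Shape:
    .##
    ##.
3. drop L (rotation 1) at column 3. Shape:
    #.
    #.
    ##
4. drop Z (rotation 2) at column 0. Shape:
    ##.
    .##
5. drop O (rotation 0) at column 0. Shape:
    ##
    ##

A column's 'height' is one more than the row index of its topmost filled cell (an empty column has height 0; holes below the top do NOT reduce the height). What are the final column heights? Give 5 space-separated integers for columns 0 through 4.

Drop 1: L rot0 at col 2 lands with bottom-row=0; cleared 0 line(s) (total 0); column heights now [0 0 1 1 2], max=2
Drop 2: S rot2 at col 2 lands with bottom-row=1; cleared 0 line(s) (total 0); column heights now [0 0 2 3 3], max=3
Drop 3: L rot1 at col 3 lands with bottom-row=3; cleared 0 line(s) (total 0); column heights now [0 0 2 6 4], max=6
Drop 4: Z rot2 at col 0 lands with bottom-row=2; cleared 0 line(s) (total 0); column heights now [4 4 3 6 4], max=6
Drop 5: O rot0 at col 0 lands with bottom-row=4; cleared 0 line(s) (total 0); column heights now [6 6 3 6 4], max=6

Answer: 6 6 3 6 4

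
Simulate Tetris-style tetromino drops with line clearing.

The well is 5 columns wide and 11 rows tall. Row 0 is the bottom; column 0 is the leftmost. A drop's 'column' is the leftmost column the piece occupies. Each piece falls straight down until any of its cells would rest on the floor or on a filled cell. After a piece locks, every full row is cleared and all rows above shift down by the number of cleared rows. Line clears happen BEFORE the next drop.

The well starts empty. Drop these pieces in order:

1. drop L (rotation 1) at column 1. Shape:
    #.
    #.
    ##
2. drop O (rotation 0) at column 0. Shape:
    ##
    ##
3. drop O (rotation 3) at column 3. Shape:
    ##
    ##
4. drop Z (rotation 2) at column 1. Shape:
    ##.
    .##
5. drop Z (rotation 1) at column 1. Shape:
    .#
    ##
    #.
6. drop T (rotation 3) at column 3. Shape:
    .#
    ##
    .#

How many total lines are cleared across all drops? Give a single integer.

Answer: 1

Derivation:
Drop 1: L rot1 at col 1 lands with bottom-row=0; cleared 0 line(s) (total 0); column heights now [0 3 1 0 0], max=3
Drop 2: O rot0 at col 0 lands with bottom-row=3; cleared 0 line(s) (total 0); column heights now [5 5 1 0 0], max=5
Drop 3: O rot3 at col 3 lands with bottom-row=0; cleared 0 line(s) (total 0); column heights now [5 5 1 2 2], max=5
Drop 4: Z rot2 at col 1 lands with bottom-row=4; cleared 0 line(s) (total 0); column heights now [5 6 6 5 2], max=6
Drop 5: Z rot1 at col 1 lands with bottom-row=6; cleared 0 line(s) (total 0); column heights now [5 8 9 5 2], max=9
Drop 6: T rot3 at col 3 lands with bottom-row=4; cleared 1 line(s) (total 1); column heights now [4 7 8 5 6], max=8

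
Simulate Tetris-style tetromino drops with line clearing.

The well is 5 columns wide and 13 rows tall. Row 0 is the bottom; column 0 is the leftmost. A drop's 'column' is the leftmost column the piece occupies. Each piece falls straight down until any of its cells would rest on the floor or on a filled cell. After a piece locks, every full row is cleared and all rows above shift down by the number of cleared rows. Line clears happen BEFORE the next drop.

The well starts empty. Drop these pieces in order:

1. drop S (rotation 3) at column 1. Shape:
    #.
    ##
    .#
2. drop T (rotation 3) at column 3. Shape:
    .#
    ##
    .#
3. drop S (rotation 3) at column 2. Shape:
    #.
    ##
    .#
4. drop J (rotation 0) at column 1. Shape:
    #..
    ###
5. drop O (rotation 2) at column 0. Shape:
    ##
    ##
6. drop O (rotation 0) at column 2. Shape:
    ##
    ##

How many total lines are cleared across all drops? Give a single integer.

Drop 1: S rot3 at col 1 lands with bottom-row=0; cleared 0 line(s) (total 0); column heights now [0 3 2 0 0], max=3
Drop 2: T rot3 at col 3 lands with bottom-row=0; cleared 0 line(s) (total 0); column heights now [0 3 2 2 3], max=3
Drop 3: S rot3 at col 2 lands with bottom-row=2; cleared 0 line(s) (total 0); column heights now [0 3 5 4 3], max=5
Drop 4: J rot0 at col 1 lands with bottom-row=5; cleared 0 line(s) (total 0); column heights now [0 7 6 6 3], max=7
Drop 5: O rot2 at col 0 lands with bottom-row=7; cleared 0 line(s) (total 0); column heights now [9 9 6 6 3], max=9
Drop 6: O rot0 at col 2 lands with bottom-row=6; cleared 0 line(s) (total 0); column heights now [9 9 8 8 3], max=9

Answer: 0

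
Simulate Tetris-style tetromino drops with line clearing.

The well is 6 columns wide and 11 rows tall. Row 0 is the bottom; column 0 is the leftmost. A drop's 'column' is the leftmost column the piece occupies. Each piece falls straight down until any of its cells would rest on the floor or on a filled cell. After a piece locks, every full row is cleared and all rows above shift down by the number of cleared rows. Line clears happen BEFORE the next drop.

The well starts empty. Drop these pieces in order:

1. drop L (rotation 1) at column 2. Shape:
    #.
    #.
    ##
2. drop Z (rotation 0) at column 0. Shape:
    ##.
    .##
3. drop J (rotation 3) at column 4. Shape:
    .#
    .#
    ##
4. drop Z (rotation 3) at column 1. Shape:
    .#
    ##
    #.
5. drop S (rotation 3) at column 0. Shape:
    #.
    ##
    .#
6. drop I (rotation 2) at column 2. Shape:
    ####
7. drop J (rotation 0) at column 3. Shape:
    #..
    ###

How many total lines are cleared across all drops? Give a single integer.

Drop 1: L rot1 at col 2 lands with bottom-row=0; cleared 0 line(s) (total 0); column heights now [0 0 3 1 0 0], max=3
Drop 2: Z rot0 at col 0 lands with bottom-row=3; cleared 0 line(s) (total 0); column heights now [5 5 4 1 0 0], max=5
Drop 3: J rot3 at col 4 lands with bottom-row=0; cleared 0 line(s) (total 0); column heights now [5 5 4 1 1 3], max=5
Drop 4: Z rot3 at col 1 lands with bottom-row=5; cleared 0 line(s) (total 0); column heights now [5 7 8 1 1 3], max=8
Drop 5: S rot3 at col 0 lands with bottom-row=7; cleared 0 line(s) (total 0); column heights now [10 9 8 1 1 3], max=10
Drop 6: I rot2 at col 2 lands with bottom-row=8; cleared 1 line(s) (total 1); column heights now [9 8 8 1 1 3], max=9
Drop 7: J rot0 at col 3 lands with bottom-row=3; cleared 0 line(s) (total 1); column heights now [9 8 8 5 4 4], max=9

Answer: 1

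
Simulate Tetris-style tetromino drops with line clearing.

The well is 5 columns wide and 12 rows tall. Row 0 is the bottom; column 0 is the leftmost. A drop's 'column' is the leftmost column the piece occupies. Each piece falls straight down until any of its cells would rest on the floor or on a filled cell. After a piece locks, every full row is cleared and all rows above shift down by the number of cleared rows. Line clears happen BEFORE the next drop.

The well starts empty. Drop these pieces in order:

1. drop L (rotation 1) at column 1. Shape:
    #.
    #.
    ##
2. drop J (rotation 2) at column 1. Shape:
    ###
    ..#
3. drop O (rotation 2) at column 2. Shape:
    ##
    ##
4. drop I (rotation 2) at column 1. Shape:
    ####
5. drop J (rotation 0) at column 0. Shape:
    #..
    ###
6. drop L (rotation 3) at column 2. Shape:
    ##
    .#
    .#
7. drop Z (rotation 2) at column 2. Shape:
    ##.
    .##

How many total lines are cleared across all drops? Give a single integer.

Answer: 0

Derivation:
Drop 1: L rot1 at col 1 lands with bottom-row=0; cleared 0 line(s) (total 0); column heights now [0 3 1 0 0], max=3
Drop 2: J rot2 at col 1 lands with bottom-row=2; cleared 0 line(s) (total 0); column heights now [0 4 4 4 0], max=4
Drop 3: O rot2 at col 2 lands with bottom-row=4; cleared 0 line(s) (total 0); column heights now [0 4 6 6 0], max=6
Drop 4: I rot2 at col 1 lands with bottom-row=6; cleared 0 line(s) (total 0); column heights now [0 7 7 7 7], max=7
Drop 5: J rot0 at col 0 lands with bottom-row=7; cleared 0 line(s) (total 0); column heights now [9 8 8 7 7], max=9
Drop 6: L rot3 at col 2 lands with bottom-row=7; cleared 0 line(s) (total 0); column heights now [9 8 10 10 7], max=10
Drop 7: Z rot2 at col 2 lands with bottom-row=10; cleared 0 line(s) (total 0); column heights now [9 8 12 12 11], max=12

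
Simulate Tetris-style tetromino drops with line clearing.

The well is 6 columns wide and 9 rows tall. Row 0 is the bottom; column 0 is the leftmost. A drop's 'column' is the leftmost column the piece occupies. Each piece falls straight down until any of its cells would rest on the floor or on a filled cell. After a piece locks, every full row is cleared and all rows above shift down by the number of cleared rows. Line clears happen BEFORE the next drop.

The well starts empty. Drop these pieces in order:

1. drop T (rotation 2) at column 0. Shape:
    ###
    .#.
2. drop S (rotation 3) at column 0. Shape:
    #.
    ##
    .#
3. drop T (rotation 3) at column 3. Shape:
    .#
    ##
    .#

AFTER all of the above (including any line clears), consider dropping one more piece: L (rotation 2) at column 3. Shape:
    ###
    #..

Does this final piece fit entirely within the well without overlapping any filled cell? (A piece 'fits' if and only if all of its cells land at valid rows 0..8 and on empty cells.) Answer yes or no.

Drop 1: T rot2 at col 0 lands with bottom-row=0; cleared 0 line(s) (total 0); column heights now [2 2 2 0 0 0], max=2
Drop 2: S rot3 at col 0 lands with bottom-row=2; cleared 0 line(s) (total 0); column heights now [5 4 2 0 0 0], max=5
Drop 3: T rot3 at col 3 lands with bottom-row=0; cleared 0 line(s) (total 0); column heights now [5 4 2 2 3 0], max=5
Test piece L rot2 at col 3 (width 3): heights before test = [5 4 2 2 3 0]; fits = True

Answer: yes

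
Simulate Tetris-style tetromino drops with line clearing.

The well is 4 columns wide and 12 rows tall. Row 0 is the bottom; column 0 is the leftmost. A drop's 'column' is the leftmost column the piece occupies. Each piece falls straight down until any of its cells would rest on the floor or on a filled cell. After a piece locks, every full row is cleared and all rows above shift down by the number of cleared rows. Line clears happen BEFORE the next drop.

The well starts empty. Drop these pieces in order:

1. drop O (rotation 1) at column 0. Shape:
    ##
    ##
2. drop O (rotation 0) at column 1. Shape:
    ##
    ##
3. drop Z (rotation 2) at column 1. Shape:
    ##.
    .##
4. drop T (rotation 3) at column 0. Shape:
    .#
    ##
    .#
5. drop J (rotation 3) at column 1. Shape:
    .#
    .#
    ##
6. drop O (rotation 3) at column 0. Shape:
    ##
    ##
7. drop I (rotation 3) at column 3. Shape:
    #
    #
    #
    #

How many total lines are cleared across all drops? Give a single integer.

Drop 1: O rot1 at col 0 lands with bottom-row=0; cleared 0 line(s) (total 0); column heights now [2 2 0 0], max=2
Drop 2: O rot0 at col 1 lands with bottom-row=2; cleared 0 line(s) (total 0); column heights now [2 4 4 0], max=4
Drop 3: Z rot2 at col 1 lands with bottom-row=4; cleared 0 line(s) (total 0); column heights now [2 6 6 5], max=6
Drop 4: T rot3 at col 0 lands with bottom-row=6; cleared 0 line(s) (total 0); column heights now [8 9 6 5], max=9
Drop 5: J rot3 at col 1 lands with bottom-row=9; cleared 0 line(s) (total 0); column heights now [8 10 12 5], max=12
Drop 6: O rot3 at col 0 lands with bottom-row=10; cleared 0 line(s) (total 0); column heights now [12 12 12 5], max=12
Drop 7: I rot3 at col 3 lands with bottom-row=5; cleared 0 line(s) (total 0); column heights now [12 12 12 9], max=12

Answer: 0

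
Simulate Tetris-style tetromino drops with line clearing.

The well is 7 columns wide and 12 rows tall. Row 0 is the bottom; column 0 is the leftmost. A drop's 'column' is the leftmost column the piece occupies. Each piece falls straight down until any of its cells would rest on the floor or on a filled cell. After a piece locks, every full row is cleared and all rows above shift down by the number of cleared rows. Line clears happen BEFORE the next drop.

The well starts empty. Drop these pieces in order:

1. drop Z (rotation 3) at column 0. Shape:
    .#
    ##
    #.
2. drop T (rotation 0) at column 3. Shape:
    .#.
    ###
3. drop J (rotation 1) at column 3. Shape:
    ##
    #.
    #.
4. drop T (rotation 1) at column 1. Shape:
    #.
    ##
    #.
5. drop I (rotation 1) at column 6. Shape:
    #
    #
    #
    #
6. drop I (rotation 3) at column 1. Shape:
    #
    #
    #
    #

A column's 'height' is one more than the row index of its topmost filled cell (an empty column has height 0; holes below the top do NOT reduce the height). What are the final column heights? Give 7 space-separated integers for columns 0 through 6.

Answer: 2 10 5 4 4 1 4

Derivation:
Drop 1: Z rot3 at col 0 lands with bottom-row=0; cleared 0 line(s) (total 0); column heights now [2 3 0 0 0 0 0], max=3
Drop 2: T rot0 at col 3 lands with bottom-row=0; cleared 0 line(s) (total 0); column heights now [2 3 0 1 2 1 0], max=3
Drop 3: J rot1 at col 3 lands with bottom-row=1; cleared 0 line(s) (total 0); column heights now [2 3 0 4 4 1 0], max=4
Drop 4: T rot1 at col 1 lands with bottom-row=3; cleared 0 line(s) (total 0); column heights now [2 6 5 4 4 1 0], max=6
Drop 5: I rot1 at col 6 lands with bottom-row=0; cleared 0 line(s) (total 0); column heights now [2 6 5 4 4 1 4], max=6
Drop 6: I rot3 at col 1 lands with bottom-row=6; cleared 0 line(s) (total 0); column heights now [2 10 5 4 4 1 4], max=10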